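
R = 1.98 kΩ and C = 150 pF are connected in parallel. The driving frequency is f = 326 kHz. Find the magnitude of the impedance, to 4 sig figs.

ω = 2πf = 2.048e+06 rad/s
X_C = 1/(ωC) = 3255 Ω
Parallel: admittances add. Y = 1/R + jωC
Y = (0.0005051 + j0.0003072) S
|Y| = 0.0005912 S → |Z| = 1/|Y| = 1692 Ω, ∠Z = −∠Y = -31.31°

1692 Ω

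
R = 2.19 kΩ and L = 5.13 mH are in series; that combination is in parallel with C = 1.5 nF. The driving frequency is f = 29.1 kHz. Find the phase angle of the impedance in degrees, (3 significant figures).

-15.8°

ω = 2πf = 182800 rad/s
X_L = ωL = 938 Ω
X_C = 1/(ωC) = 3650 Ω
Branch 1 (R+jX_L): Z₁ = 2190 + j938 Ω, |Z₁| = 2380 Ω
Branch 2 (−jX_C): Z₂ = −j3650 Ω
Parallel: Z = Z₁Z₂/(Z₁+Z₂), |Z| = 2490 Ω, ∠Z = -15.8°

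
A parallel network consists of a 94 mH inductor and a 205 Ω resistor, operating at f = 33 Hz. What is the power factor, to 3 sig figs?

0.0946

ω = 2πf = 207.3 rad/s
X_L = ωL = 19.5 Ω
Parallel: admittances add. Y = 1/R + 1/(jωL)
Y = (0.00488 − j0.0513) S
|Y| = 0.0515 S → |Z| = 1/|Y| = 19.4 Ω, ∠Z = −∠Y = 84.6°
cos φ = cos(84.6°) = 0.0946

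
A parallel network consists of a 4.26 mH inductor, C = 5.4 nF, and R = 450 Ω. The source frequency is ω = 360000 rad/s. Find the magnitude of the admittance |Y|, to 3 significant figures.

2.57 mS

X_L = ωL = 1530 Ω
X_C = 1/(ωC) = 514 Ω
Parallel: admittances add. Y = 1/R + 1/(jωL) + jωC
Y = (0.00222 + j0.00129) S
|Y| = 0.00257 S → |Z| = 1/|Y| = 389 Ω, ∠Z = −∠Y = -30.2°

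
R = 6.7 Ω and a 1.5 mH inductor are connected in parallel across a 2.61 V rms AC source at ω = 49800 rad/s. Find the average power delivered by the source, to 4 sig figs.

X_L = ωL = 74.70 Ω
Parallel: admittances add. Y = 1/R + 1/(jωL)
Y = (0.1493 − j0.01339) S
|Y| = 0.1499 S → |Z| = 1/|Y| = 6.673 Ω, ∠Z = −∠Y = 5.125°
I = V/|Z| = 391.1 mA
P = VI cos φ = 2.61 × 0.3911 × cos(5.125°) = 1.017 W

1.017 W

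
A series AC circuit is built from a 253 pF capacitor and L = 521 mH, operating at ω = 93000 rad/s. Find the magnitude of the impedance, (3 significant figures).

X_L = ωL = 48500 Ω
X_C = 1/(ωC) = 42500 Ω
Net reactance X = X_L − X_C = 5950 Ω
Z = j5950 Ω
|Z| = √(0² + 5950²) = 5950 Ω

5950 Ω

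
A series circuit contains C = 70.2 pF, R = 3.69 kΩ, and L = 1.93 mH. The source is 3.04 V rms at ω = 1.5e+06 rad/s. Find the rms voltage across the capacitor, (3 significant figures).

X_L = ωL = 2900 Ω
X_C = 1/(ωC) = 9500 Ω
Net reactance X = X_L − X_C = -6600 Ω
Z = 3690 − j6600 Ω
|Z| = √(3690² + 6600²) = 7560 Ω
I = V/|Z| = 402 μA
V_C = I·|Z_C| = 0.000402 × 9500 = 3.82 V

3.82 V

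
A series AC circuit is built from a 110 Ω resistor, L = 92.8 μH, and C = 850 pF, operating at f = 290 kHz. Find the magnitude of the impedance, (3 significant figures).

ω = 2πf = 1.822e+06 rad/s
X_L = ωL = 169 Ω
X_C = 1/(ωC) = 646 Ω
Net reactance X = X_L − X_C = -477 Ω
Z = 110 − j477 Ω
|Z| = √(110² + 477²) = 489 Ω

489 Ω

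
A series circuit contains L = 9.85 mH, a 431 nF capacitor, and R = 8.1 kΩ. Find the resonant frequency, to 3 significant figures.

2.44 kHz

ω₀ = 1/√(LC) = 1/√(0.00985 × 4.31e-07) = 15350 rad/s
f₀ = ω₀/(2π) = 2.44 kHz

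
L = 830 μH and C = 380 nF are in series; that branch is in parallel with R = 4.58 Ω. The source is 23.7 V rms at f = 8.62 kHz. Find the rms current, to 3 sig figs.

8.32 A

ω = 2πf = 54160 rad/s
X_L = ωL = 45.0 Ω
X_C = 1/(ωC) = 48.6 Ω
Branch 1: Z₁ = R = 4.58 Ω
Branch 2 (series LC): Z₂ = j(X_L − X_C) = −j3.63 Ω
Parallel: Z = Z₁Z₂/(Z₁+Z₂), |Z| = 2.85 Ω, ∠Z = -51.6°
I = V/|Z| = 23.7/2.85 = 8.32 A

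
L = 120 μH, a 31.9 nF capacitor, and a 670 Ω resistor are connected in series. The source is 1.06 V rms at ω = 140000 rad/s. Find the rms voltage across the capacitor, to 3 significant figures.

X_L = ωL = 16.8 Ω
X_C = 1/(ωC) = 224 Ω
Net reactance X = X_L − X_C = -207 Ω
Z = 670 − j207 Ω
|Z| = √(670² + 207²) = 701 Ω
I = V/|Z| = 1.51 mA
V_C = I·|Z_C| = 0.00151 × 224 = 0.338 V

0.338 V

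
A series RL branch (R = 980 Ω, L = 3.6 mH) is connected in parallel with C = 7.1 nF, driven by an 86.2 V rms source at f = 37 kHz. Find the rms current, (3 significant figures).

111 mA

ω = 2πf = 232500 rad/s
X_L = ωL = 837 Ω
X_C = 1/(ωC) = 606 Ω
Branch 1 (R+jX_L): Z₁ = 980 + j837 Ω, |Z₁| = 1290 Ω
Branch 2 (−jX_C): Z₂ = −j606 Ω
Parallel: Z = Z₁Z₂/(Z₁+Z₂), |Z| = 775 Ω, ∠Z = -62.8°
I = V/|Z| = 86.2/775 = 111 mA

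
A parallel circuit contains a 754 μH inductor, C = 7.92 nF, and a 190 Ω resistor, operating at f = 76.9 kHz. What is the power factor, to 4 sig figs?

ω = 2πf = 483200 rad/s
X_L = ωL = 364.3 Ω
X_C = 1/(ωC) = 261.3 Ω
Parallel: admittances add. Y = 1/R + 1/(jωL) + jωC
Y = (0.005263 + j0.001082) S
|Y| = 0.005373 S → |Z| = 1/|Y| = 186.1 Ω, ∠Z = −∠Y = -11.62°
cos φ = cos(-11.62°) = 0.9795

0.9795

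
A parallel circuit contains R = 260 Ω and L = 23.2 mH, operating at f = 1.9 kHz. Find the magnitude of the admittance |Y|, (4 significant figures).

ω = 2πf = 11940 rad/s
X_L = ωL = 277.0 Ω
Parallel: admittances add. Y = 1/R + 1/(jωL)
Y = (0.003846 − j0.003611) S
|Y| = 0.005275 S → |Z| = 1/|Y| = 189.6 Ω, ∠Z = −∠Y = 43.19°

5.275 mS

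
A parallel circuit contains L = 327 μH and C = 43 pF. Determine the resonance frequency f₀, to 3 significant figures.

ω₀ = 1/√(LC) = 1/√(0.000327 × 4.3e-11) = 8.433e+06 rad/s
f₀ = ω₀/(2π) = 1.34 MHz

1.34 MHz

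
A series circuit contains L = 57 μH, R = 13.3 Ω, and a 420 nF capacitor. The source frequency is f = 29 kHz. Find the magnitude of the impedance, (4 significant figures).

13.57 Ω

ω = 2πf = 182200 rad/s
X_L = ωL = 10.39 Ω
X_C = 1/(ωC) = 13.07 Ω
Net reactance X = X_L − X_C = -2.681 Ω
Z = 13.30 − j2.681 Ω
|Z| = √(13.30² + 2.681²) = 13.57 Ω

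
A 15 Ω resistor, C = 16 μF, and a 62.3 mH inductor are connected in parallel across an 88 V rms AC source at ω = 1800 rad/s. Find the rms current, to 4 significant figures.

6.122 A

X_L = ωL = 112.1 Ω
X_C = 1/(ωC) = 34.72 Ω
Parallel: admittances add. Y = 1/R + 1/(jωL) + jωC
Y = (0.06667 + j0.01988) S
|Y| = 0.06957 S → |Z| = 1/|Y| = 14.37 Ω, ∠Z = −∠Y = -16.61°
I = V/|Z| = 88/14.37 = 6.122 A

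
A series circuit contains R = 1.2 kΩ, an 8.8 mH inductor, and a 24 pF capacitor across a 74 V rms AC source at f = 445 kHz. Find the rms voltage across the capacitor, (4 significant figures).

112.8 V

ω = 2πf = 2.796e+06 rad/s
X_L = ωL = 24600 Ω
X_C = 1/(ωC) = 14900 Ω
Net reactance X = X_L − X_C = 9703 Ω
Z = 1200 + j9703 Ω
|Z| = √(1200² + 9703²) = 9777 Ω
I = V/|Z| = 7.569 mA
V_C = I·|Z_C| = 0.007569 × 14900 = 112.8 V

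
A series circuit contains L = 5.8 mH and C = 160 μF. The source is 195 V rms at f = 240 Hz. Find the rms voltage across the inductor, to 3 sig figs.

371 V

ω = 2πf = 1508 rad/s
X_L = ωL = 8.75 Ω
X_C = 1/(ωC) = 4.14 Ω
Net reactance X = X_L − X_C = 4.60 Ω
Z = j4.60 Ω
|Z| = √(0² + 4.60²) = 4.60 Ω
I = V/|Z| = 42.4 A
V_L = I·|Z_L| = 42.4 × 8.75 = 371 V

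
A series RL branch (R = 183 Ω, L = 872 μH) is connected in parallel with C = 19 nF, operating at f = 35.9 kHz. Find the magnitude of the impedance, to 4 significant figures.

335.9 Ω

ω = 2πf = 225600 rad/s
X_L = ωL = 196.7 Ω
X_C = 1/(ωC) = 233.3 Ω
Branch 1 (R+jX_L): Z₁ = 183.0 + j196.7 Ω, |Z₁| = 268.7 Ω
Branch 2 (−jX_C): Z₂ = −j233.3 Ω
Parallel: Z = Z₁Z₂/(Z₁+Z₂), |Z| = 335.9 Ω, ∠Z = -31.61°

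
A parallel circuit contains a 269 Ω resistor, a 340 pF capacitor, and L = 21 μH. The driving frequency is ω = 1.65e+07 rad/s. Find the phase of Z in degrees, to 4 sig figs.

-36.23°

X_L = ωL = 346.5 Ω
X_C = 1/(ωC) = 178.3 Ω
Parallel: admittances add. Y = 1/R + 1/(jωL) + jωC
Y = (0.003717 + j0.002724) S
|Y| = 0.004609 S → |Z| = 1/|Y| = 217.0 Ω, ∠Z = −∠Y = -36.23°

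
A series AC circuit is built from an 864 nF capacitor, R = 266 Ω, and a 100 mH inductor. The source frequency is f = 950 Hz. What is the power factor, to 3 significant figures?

ω = 2πf = 5969 rad/s
X_L = ωL = 597 Ω
X_C = 1/(ωC) = 194 Ω
Net reactance X = X_L − X_C = 403 Ω
Z = 266 + j403 Ω
|Z| = √(266² + 403²) = 483 Ω
∠Z = arctan(403/266) = 56.6°
cos φ = cos(56.6°) = 0.551

0.551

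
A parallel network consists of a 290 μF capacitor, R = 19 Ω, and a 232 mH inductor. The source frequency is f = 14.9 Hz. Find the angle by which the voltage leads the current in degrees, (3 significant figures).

19.7°

ω = 2πf = 93.62 rad/s
X_L = ωL = 21.7 Ω
X_C = 1/(ωC) = 36.8 Ω
Parallel: admittances add. Y = 1/R + 1/(jωL) + jωC
Y = (0.0526 − j0.0189) S
|Y| = 0.0559 S → |Z| = 1/|Y| = 17.9 Ω, ∠Z = −∠Y = 19.7°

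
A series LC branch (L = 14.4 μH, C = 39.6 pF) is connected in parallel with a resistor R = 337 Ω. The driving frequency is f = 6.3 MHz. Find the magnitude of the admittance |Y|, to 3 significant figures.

ω = 2πf = 3.958e+07 rad/s
X_L = ωL = 570 Ω
X_C = 1/(ωC) = 638 Ω
Branch 1: Z₁ = R = 337 Ω
Branch 2 (series LC): Z₂ = j(X_L − X_C) = −j67.9 Ω
Parallel: Z = Z₁Z₂/(Z₁+Z₂), |Z| = 66.6 Ω, ∠Z = -78.6°
|Y| = 1/|Z| = 15.0 mS

15.0 mS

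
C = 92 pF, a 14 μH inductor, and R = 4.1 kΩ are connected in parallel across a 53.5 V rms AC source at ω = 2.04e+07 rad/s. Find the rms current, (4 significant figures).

X_L = ωL = 285.6 Ω
X_C = 1/(ωC) = 532.8 Ω
Parallel: admittances add. Y = 1/R + 1/(jωL) + jωC
Y = (0.0002439 − j0.001625) S
|Y| = 0.001643 S → |Z| = 1/|Y| = 608.7 Ω, ∠Z = −∠Y = 81.46°
I = V/|Z| = 53.5/608.7 = 87.89 mA

87.89 mA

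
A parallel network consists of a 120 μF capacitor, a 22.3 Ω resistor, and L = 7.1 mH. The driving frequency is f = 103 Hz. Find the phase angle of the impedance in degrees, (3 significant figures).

ω = 2πf = 647.2 rad/s
X_L = ωL = 4.59 Ω
X_C = 1/(ωC) = 12.9 Ω
Parallel: admittances add. Y = 1/R + 1/(jωL) + jωC
Y = (0.0448 − j0.140) S
|Y| = 0.147 S → |Z| = 1/|Y| = 6.80 Ω, ∠Z = −∠Y = 72.2°

72.2°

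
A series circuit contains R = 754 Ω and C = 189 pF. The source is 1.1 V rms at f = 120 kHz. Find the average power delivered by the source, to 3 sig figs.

18.3 μW

ω = 2πf = 754000 rad/s
X_C = 1/(ωC) = 7020 Ω
Z = 754 − j7020 Ω
|Z| = √(754² + 7020²) = 7060 Ω
∠Z = arctan(-7020/754) = -83.9°
I = V/|Z| = 156 μA
P = VI cos φ = 1.1 × 0.000156 × cos(-83.9°) = 18.3 μW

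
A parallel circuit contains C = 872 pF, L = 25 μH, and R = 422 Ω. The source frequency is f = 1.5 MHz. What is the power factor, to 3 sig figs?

ω = 2πf = 9.425e+06 rad/s
X_L = ωL = 236 Ω
X_C = 1/(ωC) = 122 Ω
Parallel: admittances add. Y = 1/R + 1/(jωL) + jωC
Y = (0.00237 + j0.00397) S
|Y| = 0.00463 S → |Z| = 1/|Y| = 216 Ω, ∠Z = −∠Y = -59.2°
cos φ = cos(-59.2°) = 0.512

0.512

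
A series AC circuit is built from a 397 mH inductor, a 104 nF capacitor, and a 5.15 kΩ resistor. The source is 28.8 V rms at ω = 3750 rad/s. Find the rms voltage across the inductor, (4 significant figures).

X_L = ωL = 1489 Ω
X_C = 1/(ωC) = 2564 Ω
Net reactance X = X_L − X_C = -1075 Ω
Z = 5150 − j1075 Ω
|Z| = √(5150² + 1075²) = 5261 Ω
I = V/|Z| = 5.474 mA
V_L = I·|Z_L| = 0.005474 × 1489 = 8.150 V

8.150 V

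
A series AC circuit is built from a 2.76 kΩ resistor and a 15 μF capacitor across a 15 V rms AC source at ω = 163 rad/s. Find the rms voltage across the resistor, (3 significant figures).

14.8 V

X_C = 1/(ωC) = 409 Ω
Z = 2760 − j409 Ω
|Z| = √(2760² + 409²) = 2790 Ω
I = V/|Z| = 5.38 mA
V_R = I·|Z_R| = 0.00538 × 2760 = 14.8 V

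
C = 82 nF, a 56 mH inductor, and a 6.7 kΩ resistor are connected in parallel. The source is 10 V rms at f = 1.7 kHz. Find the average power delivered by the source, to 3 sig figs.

ω = 2πf = 10680 rad/s
X_L = ωL = 598 Ω
X_C = 1/(ωC) = 1140 Ω
Parallel: admittances add. Y = 1/R + 1/(jωL) + jωC
Y = (0.000149 − j0.000796) S
|Y| = 0.000810 S → |Z| = 1/|Y| = 1230 Ω, ∠Z = −∠Y = 79.4°
I = V/|Z| = 8.10 mA
P = VI cos φ = 10 × 0.00810 × cos(79.4°) = 14.9 mW

14.9 mW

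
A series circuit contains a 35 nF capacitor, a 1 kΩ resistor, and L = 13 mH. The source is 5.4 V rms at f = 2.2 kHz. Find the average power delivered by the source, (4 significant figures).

ω = 2πf = 13820 rad/s
X_L = ωL = 179.7 Ω
X_C = 1/(ωC) = 2067 Ω
Net reactance X = X_L − X_C = -1887 Ω
Z = 1000 − j1887 Ω
|Z| = √(1000² + 1887²) = 2136 Ω
∠Z = arctan(-1887/1000) = -62.08°
I = V/|Z| = 2.528 mA
P = VI cos φ = 5.4 × 0.002528 × cos(-62.08°) = 6.392 mW

6.392 mW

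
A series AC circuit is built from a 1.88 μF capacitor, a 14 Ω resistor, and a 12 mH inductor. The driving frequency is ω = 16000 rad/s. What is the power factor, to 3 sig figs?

X_L = ωL = 192 Ω
X_C = 1/(ωC) = 33.2 Ω
Net reactance X = X_L − X_C = 159 Ω
Z = 14.0 + j159 Ω
|Z| = √(14.0² + 159²) = 159 Ω
∠Z = arctan(159/14.0) = 85.0°
cos φ = cos(85.0°) = 0.0878

0.0878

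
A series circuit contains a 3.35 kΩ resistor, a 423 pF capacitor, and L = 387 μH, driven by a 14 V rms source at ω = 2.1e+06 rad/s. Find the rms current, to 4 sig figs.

4.161 mA

X_L = ωL = 812.7 Ω
X_C = 1/(ωC) = 1126 Ω
Net reactance X = X_L − X_C = -313.0 Ω
Z = 3350 − j313.0 Ω
|Z| = √(3350² + 313.0²) = 3365 Ω
I = V/|Z| = 14/3365 = 4.161 mA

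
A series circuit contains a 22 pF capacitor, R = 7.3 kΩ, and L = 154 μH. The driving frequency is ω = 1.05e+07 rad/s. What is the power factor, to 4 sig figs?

X_L = ωL = 1617 Ω
X_C = 1/(ωC) = 4329 Ω
Net reactance X = X_L − X_C = -2712 Ω
Z = 7300 − j2712 Ω
|Z| = √(7300² + 2712²) = 7787 Ω
∠Z = arctan(-2712/7300) = -20.38°
cos φ = cos(-20.38°) = 0.9374

0.9374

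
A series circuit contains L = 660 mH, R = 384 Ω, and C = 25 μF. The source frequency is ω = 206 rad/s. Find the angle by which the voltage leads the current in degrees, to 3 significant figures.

-8.62°

X_L = ωL = 136 Ω
X_C = 1/(ωC) = 194 Ω
Net reactance X = X_L − X_C = -58.2 Ω
Z = 384 − j58.2 Ω
|Z| = √(384² + 58.2²) = 388 Ω
∠Z = arctan(-58.2/384) = -8.62°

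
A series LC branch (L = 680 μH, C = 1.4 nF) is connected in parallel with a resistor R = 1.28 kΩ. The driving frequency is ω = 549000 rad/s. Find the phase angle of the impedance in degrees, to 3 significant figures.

-54.1°

X_L = ωL = 373 Ω
X_C = 1/(ωC) = 1300 Ω
Branch 1: Z₁ = R = 1280 Ω
Branch 2 (series LC): Z₂ = j(X_L − X_C) = −j928 Ω
Parallel: Z = Z₁Z₂/(Z₁+Z₂), |Z| = 751 Ω, ∠Z = -54.1°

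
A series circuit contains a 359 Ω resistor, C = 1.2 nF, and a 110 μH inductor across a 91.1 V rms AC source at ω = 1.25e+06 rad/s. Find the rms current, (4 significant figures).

142.5 mA

X_L = ωL = 137.5 Ω
X_C = 1/(ωC) = 666.7 Ω
Net reactance X = X_L − X_C = -529.2 Ω
Z = 359.0 − j529.2 Ω
|Z| = √(359.0² + 529.2²) = 639.5 Ω
I = V/|Z| = 91.1/639.5 = 142.5 mA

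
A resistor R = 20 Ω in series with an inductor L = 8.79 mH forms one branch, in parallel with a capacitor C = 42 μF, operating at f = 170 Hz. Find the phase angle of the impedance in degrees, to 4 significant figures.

ω = 2πf = 1068 rad/s
X_L = ωL = 9.389 Ω
X_C = 1/(ωC) = 22.29 Ω
Branch 1 (R+jX_L): Z₁ = 20.00 + j9.389 Ω, |Z₁| = 22.09 Ω
Branch 2 (−jX_C): Z₂ = −j22.29 Ω
Parallel: Z = Z₁Z₂/(Z₁+Z₂), |Z| = 20.69 Ω, ∠Z = -32.03°

-32.03°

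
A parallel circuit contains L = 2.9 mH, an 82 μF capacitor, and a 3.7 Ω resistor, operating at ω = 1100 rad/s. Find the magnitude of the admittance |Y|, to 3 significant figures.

351 mS

X_L = ωL = 3.19 Ω
X_C = 1/(ωC) = 11.1 Ω
Parallel: admittances add. Y = 1/R + 1/(jωL) + jωC
Y = (0.270 − j0.223) S
|Y| = 0.351 S → |Z| = 1/|Y| = 2.85 Ω, ∠Z = −∠Y = 39.6°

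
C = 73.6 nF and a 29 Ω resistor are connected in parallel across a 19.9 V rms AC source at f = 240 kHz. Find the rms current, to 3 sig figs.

ω = 2πf = 1.508e+06 rad/s
X_C = 1/(ωC) = 9.01 Ω
Parallel: admittances add. Y = 1/R + jωC
Y = (0.0345 + j0.111) S
|Y| = 0.116 S → |Z| = 1/|Y| = 8.60 Ω, ∠Z = −∠Y = -72.7°
I = V/|Z| = 19.9/8.60 = 2.31 A

2.31 A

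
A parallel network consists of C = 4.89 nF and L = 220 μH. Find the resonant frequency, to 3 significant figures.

ω₀ = 1/√(LC) = 1/√(0.00022 × 4.89e-09) = 964100 rad/s
f₀ = ω₀/(2π) = 153 kHz

153 kHz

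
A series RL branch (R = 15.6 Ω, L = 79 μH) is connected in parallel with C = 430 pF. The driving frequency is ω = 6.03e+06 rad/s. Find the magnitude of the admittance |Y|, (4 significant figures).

X_L = ωL = 476.4 Ω
X_C = 1/(ωC) = 385.7 Ω
Branch 1 (R+jX_L): Z₁ = 15.60 + j476.4 Ω, |Z₁| = 476.6 Ω
Branch 2 (−jX_C): Z₂ = −j385.7 Ω
Parallel: Z = Z₁Z₂/(Z₁+Z₂), |Z| = 1997 Ω, ∠Z = -82.12°
|Y| = 1/|Z| = 500.7 μS

500.7 μS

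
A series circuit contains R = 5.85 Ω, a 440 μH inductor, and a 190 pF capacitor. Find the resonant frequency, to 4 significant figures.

ω₀ = 1/√(LC) = 1/√(0.00044 × 1.9e-10) = 3.459e+06 rad/s
f₀ = ω₀/(2π) = 550.4 kHz

550.4 kHz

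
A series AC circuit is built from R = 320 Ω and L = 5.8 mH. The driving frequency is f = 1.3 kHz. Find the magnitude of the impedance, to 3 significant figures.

323 Ω

ω = 2πf = 8168 rad/s
X_L = ωL = 47.4 Ω
Z = 320 + j47.4 Ω
|Z| = √(320² + 47.4²) = 323 Ω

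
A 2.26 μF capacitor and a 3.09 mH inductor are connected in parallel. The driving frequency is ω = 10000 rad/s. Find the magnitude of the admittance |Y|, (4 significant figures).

X_L = ωL = 30.90 Ω
X_C = 1/(ωC) = 44.25 Ω
Parallel: admittances add. Y = 1/(jωL) + jωC
Y = (0 − j0.009762) S
|Y| = 0.009762 S → |Z| = 1/|Y| = 102.4 Ω, ∠Z = −∠Y = 90.00°

9.762 mS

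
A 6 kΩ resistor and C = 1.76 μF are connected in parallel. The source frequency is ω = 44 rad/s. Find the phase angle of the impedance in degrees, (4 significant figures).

-24.92°

X_C = 1/(ωC) = 12910 Ω
Parallel: admittances add. Y = 1/R + jωC
Y = (0.0001667 + j7.744e-05) S
|Y| = 0.0001838 S → |Z| = 1/|Y| = 5441 Ω, ∠Z = −∠Y = -24.92°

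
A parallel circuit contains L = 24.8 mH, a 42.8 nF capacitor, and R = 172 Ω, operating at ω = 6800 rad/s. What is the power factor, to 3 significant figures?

0.718

X_L = ωL = 169 Ω
X_C = 1/(ωC) = 3440 Ω
Parallel: admittances add. Y = 1/R + 1/(jωL) + jωC
Y = (0.00581 − j0.00564) S
|Y| = 0.00810 S → |Z| = 1/|Y| = 123 Ω, ∠Z = −∠Y = 44.1°
cos φ = cos(44.1°) = 0.718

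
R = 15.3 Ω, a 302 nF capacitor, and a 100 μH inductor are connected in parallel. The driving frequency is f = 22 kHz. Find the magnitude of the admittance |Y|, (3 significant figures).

72.2 mS

ω = 2πf = 138200 rad/s
X_L = ωL = 13.8 Ω
X_C = 1/(ωC) = 24.0 Ω
Parallel: admittances add. Y = 1/R + 1/(jωL) + jωC
Y = (0.0654 − j0.0306) S
|Y| = 0.0722 S → |Z| = 1/|Y| = 13.9 Ω, ∠Z = −∠Y = 25.1°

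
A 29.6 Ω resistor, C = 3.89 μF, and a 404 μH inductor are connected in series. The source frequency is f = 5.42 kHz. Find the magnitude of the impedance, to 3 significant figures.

30.2 Ω

ω = 2πf = 34050 rad/s
X_L = ωL = 13.8 Ω
X_C = 1/(ωC) = 7.55 Ω
Net reactance X = X_L − X_C = 6.21 Ω
Z = 29.6 + j6.21 Ω
|Z| = √(29.6² + 6.21²) = 30.2 Ω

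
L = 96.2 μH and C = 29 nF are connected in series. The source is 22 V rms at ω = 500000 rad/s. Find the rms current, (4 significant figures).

X_L = ωL = 48.10 Ω
X_C = 1/(ωC) = 68.97 Ω
Net reactance X = X_L − X_C = -20.87 Ω
Z = − j20.87 Ω
|Z| = √(0² + 20.87²) = 20.87 Ω
I = V/|Z| = 22/20.87 = 1.054 A

1.054 A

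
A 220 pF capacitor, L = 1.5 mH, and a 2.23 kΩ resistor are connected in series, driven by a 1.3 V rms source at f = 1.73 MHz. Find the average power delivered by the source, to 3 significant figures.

14.6 μW

ω = 2πf = 1.087e+07 rad/s
X_L = ωL = 16300 Ω
X_C = 1/(ωC) = 418 Ω
Net reactance X = X_L − X_C = 15900 Ω
Z = 2230 + j15900 Ω
|Z| = √(2230² + 15900²) = 16000 Ω
∠Z = arctan(15900/2230) = 82.0°
I = V/|Z| = 81.0 μA
P = VI cos φ = 1.3 × 8.1e-05 × cos(82.0°) = 14.6 μW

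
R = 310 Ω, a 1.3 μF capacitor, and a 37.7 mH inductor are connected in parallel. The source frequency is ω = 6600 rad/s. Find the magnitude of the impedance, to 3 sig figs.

179 Ω

X_L = ωL = 249 Ω
X_C = 1/(ωC) = 117 Ω
Parallel: admittances add. Y = 1/R + 1/(jωL) + jωC
Y = (0.00323 + j0.00456) S
|Y| = 0.00559 S → |Z| = 1/|Y| = 179 Ω, ∠Z = −∠Y = -54.7°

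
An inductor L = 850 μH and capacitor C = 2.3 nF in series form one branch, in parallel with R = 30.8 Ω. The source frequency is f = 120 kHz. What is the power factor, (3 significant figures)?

0.902

ω = 2πf = 754000 rad/s
X_L = ωL = 641 Ω
X_C = 1/(ωC) = 577 Ω
Branch 1: Z₁ = R = 30.8 Ω
Branch 2 (series LC): Z₂ = j(X_L − X_C) = j64.2 Ω
Parallel: Z = Z₁Z₂/(Z₁+Z₂), |Z| = 27.8 Ω, ∠Z = 25.6°
cos φ = cos(25.6°) = 0.902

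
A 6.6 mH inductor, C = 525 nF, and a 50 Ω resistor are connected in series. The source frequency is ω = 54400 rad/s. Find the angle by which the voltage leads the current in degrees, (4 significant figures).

81.23°

X_L = ωL = 359.0 Ω
X_C = 1/(ωC) = 35.01 Ω
Net reactance X = X_L − X_C = 324.0 Ω
Z = 50.00 + j324.0 Ω
|Z| = √(50.00² + 324.0²) = 327.9 Ω
∠Z = arctan(324.0/50.00) = 81.23°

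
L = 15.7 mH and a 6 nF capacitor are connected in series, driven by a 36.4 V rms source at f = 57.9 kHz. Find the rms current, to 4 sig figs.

ω = 2πf = 363800 rad/s
X_L = ωL = 5712 Ω
X_C = 1/(ωC) = 458.1 Ω
Net reactance X = X_L − X_C = 5253 Ω
Z = j5253 Ω
|Z| = √(0² + 5253²) = 5253 Ω
I = V/|Z| = 36.4/5253 = 6.929 mA

6.929 mA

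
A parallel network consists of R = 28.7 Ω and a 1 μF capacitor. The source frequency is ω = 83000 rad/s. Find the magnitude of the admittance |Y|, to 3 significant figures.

90.0 mS

X_C = 1/(ωC) = 12.0 Ω
Parallel: admittances add. Y = 1/R + jωC
Y = (0.0348 + j0.0830) S
|Y| = 0.0900 S → |Z| = 1/|Y| = 11.1 Ω, ∠Z = −∠Y = -67.2°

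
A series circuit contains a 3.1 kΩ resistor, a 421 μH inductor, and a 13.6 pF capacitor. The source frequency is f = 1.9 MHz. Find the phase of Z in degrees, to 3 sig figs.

-20.1°

ω = 2πf = 1.194e+07 rad/s
X_L = ωL = 5030 Ω
X_C = 1/(ωC) = 6160 Ω
Net reactance X = X_L − X_C = -1130 Ω
Z = 3100 − j1130 Ω
|Z| = √(3100² + 1130²) = 3300 Ω
∠Z = arctan(-1130/3100) = -20.1°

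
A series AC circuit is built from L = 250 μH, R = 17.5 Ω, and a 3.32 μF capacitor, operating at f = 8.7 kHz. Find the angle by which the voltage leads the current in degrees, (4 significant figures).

ω = 2πf = 54660 rad/s
X_L = ωL = 13.67 Ω
X_C = 1/(ωC) = 5.510 Ω
Net reactance X = X_L − X_C = 8.156 Ω
Z = 17.50 + j8.156 Ω
|Z| = √(17.50² + 8.156²) = 19.31 Ω
∠Z = arctan(8.156/17.50) = 24.99°

24.99°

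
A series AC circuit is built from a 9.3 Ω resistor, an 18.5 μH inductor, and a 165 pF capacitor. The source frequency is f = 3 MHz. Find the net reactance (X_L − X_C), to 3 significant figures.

27.2 Ω

ω = 2πf = 1.885e+07 rad/s
X_L = ωL = 349 Ω
X_C = 1/(ωC) = 322 Ω
X = 349 − 322 = 27.2 Ω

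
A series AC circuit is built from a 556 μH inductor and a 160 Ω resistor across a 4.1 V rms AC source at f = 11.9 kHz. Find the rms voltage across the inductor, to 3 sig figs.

ω = 2πf = 74770 rad/s
X_L = ωL = 41.6 Ω
Z = 160 + j41.6 Ω
|Z| = √(160² + 41.6²) = 165 Ω
I = V/|Z| = 24.8 mA
V_L = I·|Z_L| = 0.0248 × 41.6 = 1.03 V

1.03 V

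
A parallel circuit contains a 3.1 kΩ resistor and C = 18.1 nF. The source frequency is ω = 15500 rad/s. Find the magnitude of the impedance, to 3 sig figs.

2340 Ω

X_C = 1/(ωC) = 3560 Ω
Parallel: admittances add. Y = 1/R + jωC
Y = (0.000323 + j0.000281) S
|Y| = 0.000428 S → |Z| = 1/|Y| = 2340 Ω, ∠Z = −∠Y = -41.0°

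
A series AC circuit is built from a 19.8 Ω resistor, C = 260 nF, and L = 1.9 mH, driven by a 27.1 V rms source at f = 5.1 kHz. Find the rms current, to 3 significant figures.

ω = 2πf = 32040 rad/s
X_L = ωL = 60.9 Ω
X_C = 1/(ωC) = 120 Ω
Net reactance X = X_L − X_C = -59.1 Ω
Z = 19.8 − j59.1 Ω
|Z| = √(19.8² + 59.1²) = 62.4 Ω
I = V/|Z| = 27.1/62.4 = 435 mA

435 mA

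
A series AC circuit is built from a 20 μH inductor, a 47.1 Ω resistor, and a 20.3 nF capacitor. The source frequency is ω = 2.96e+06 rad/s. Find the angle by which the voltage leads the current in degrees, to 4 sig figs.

X_L = ωL = 59.20 Ω
X_C = 1/(ωC) = 16.64 Ω
Net reactance X = X_L − X_C = 42.56 Ω
Z = 47.10 + j42.56 Ω
|Z| = √(47.10² + 42.56²) = 63.48 Ω
∠Z = arctan(42.56/47.10) = 42.10°

42.10°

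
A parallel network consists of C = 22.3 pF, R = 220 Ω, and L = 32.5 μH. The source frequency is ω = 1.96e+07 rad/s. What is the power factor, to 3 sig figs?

0.970

X_L = ωL = 637 Ω
X_C = 1/(ωC) = 2290 Ω
Parallel: admittances add. Y = 1/R + 1/(jωL) + jωC
Y = (0.00455 − j0.00113) S
|Y| = 0.00468 S → |Z| = 1/|Y| = 213 Ω, ∠Z = −∠Y = 14.0°
cos φ = cos(14.0°) = 0.970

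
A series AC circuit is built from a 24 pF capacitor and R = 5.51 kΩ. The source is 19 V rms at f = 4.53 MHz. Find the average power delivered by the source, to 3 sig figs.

ω = 2πf = 2.846e+07 rad/s
X_C = 1/(ωC) = 1460 Ω
Z = 5510 − j1460 Ω
|Z| = √(5510² + 1460²) = 5700 Ω
∠Z = arctan(-1460/5510) = -14.9°
I = V/|Z| = 3.33 mA
P = VI cos φ = 19 × 0.00333 × cos(-14.9°) = 61.2 mW

61.2 mW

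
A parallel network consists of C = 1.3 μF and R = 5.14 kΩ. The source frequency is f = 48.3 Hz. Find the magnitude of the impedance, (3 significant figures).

2270 Ω

ω = 2πf = 303.5 rad/s
X_C = 1/(ωC) = 2530 Ω
Parallel: admittances add. Y = 1/R + jωC
Y = (0.000195 + j0.000395) S
|Y| = 0.000440 S → |Z| = 1/|Y| = 2270 Ω, ∠Z = −∠Y = -63.8°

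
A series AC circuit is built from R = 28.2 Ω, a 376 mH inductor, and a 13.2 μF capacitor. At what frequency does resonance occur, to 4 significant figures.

71.44 Hz

ω₀ = 1/√(LC) = 1/√(0.376 × 1.32e-05) = 448.9 rad/s
f₀ = ω₀/(2π) = 71.44 Hz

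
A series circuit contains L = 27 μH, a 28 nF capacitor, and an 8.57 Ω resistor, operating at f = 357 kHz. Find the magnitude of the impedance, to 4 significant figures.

ω = 2πf = 2.243e+06 rad/s
X_L = ωL = 60.56 Ω
X_C = 1/(ωC) = 15.92 Ω
Net reactance X = X_L − X_C = 44.64 Ω
Z = 8.570 + j44.64 Ω
|Z| = √(8.570² + 44.64²) = 45.46 Ω

45.46 Ω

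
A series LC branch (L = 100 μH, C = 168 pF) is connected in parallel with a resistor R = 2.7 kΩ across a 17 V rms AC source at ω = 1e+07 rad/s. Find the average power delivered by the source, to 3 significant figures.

107 mW

X_L = ωL = 1000 Ω
X_C = 1/(ωC) = 595 Ω
Branch 1: Z₁ = R = 2700 Ω
Branch 2 (series LC): Z₂ = j(X_L − X_C) = j405 Ω
Parallel: Z = Z₁Z₂/(Z₁+Z₂), |Z| = 400 Ω, ∠Z = 81.5°
I = V/|Z| = 42.5 mA
P = VI cos φ = 17 × 0.0425 × cos(81.5°) = 107 mW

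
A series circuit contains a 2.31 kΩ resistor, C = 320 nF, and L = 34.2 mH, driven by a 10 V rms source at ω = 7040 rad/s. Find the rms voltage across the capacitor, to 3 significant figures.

1.91 V

X_L = ωL = 241 Ω
X_C = 1/(ωC) = 444 Ω
Net reactance X = X_L − X_C = -203 Ω
Z = 2310 − j203 Ω
|Z| = √(2310² + 203²) = 2320 Ω
I = V/|Z| = 4.31 mA
V_C = I·|Z_C| = 0.00431 × 444 = 1.91 V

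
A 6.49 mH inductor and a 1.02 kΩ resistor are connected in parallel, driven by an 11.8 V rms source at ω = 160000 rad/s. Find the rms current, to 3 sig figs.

16.2 mA

X_L = ωL = 1040 Ω
Parallel: admittances add. Y = 1/R + 1/(jωL)
Y = (0.000980 − j0.000963) S
|Y| = 0.00137 S → |Z| = 1/|Y| = 728 Ω, ∠Z = −∠Y = 44.5°
I = V/|Z| = 11.8/728 = 16.2 mA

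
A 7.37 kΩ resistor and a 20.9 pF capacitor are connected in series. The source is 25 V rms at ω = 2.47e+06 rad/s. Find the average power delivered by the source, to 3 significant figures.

X_C = 1/(ωC) = 19400 Ω
Z = 7370 − j19400 Ω
|Z| = √(7370² + 19400²) = 20700 Ω
∠Z = arctan(-19400/7370) = -69.2°
I = V/|Z| = 1.21 mA
P = VI cos φ = 25 × 0.00121 × cos(-69.2°) = 10.7 mW

10.7 mW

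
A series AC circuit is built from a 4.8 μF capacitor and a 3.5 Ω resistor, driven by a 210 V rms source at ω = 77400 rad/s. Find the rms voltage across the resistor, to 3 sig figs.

X_C = 1/(ωC) = 2.69 Ω
Z = 3.50 − j2.69 Ω
|Z| = √(3.50² + 2.69²) = 4.42 Ω
I = V/|Z| = 47.6 A
V_R = I·|Z_R| = 47.6 × 3.50 = 166 V

166 V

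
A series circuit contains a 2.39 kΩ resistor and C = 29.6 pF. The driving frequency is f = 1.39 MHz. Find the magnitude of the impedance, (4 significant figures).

ω = 2πf = 8.734e+06 rad/s
X_C = 1/(ωC) = 3868 Ω
Z = 2390 − j3868 Ω
|Z| = √(2390² + 3868²) = 4547 Ω

4547 Ω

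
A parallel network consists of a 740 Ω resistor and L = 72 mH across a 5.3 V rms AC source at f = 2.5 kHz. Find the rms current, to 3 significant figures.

8.56 mA

ω = 2πf = 15710 rad/s
X_L = ωL = 1130 Ω
Parallel: admittances add. Y = 1/R + 1/(jωL)
Y = (0.00135 − j0.000884) S
|Y| = 0.00161 S → |Z| = 1/|Y| = 619 Ω, ∠Z = −∠Y = 33.2°
I = V/|Z| = 5.3/619 = 8.56 mA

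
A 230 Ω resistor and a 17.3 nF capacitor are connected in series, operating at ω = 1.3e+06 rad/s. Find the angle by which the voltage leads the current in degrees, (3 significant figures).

-10.9°

X_C = 1/(ωC) = 44.5 Ω
Z = 230 − j44.5 Ω
|Z| = √(230² + 44.5²) = 234 Ω
∠Z = arctan(-44.5/230) = -10.9°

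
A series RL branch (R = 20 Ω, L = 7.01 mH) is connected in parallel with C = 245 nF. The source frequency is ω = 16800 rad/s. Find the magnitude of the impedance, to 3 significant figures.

X_L = ωL = 118 Ω
X_C = 1/(ωC) = 243 Ω
Branch 1 (R+jX_L): Z₁ = 20.0 + j118 Ω, |Z₁| = 119 Ω
Branch 2 (−jX_C): Z₂ = −j243 Ω
Parallel: Z = Z₁Z₂/(Z₁+Z₂), |Z| = 229 Ω, ∠Z = 71.3°

229 Ω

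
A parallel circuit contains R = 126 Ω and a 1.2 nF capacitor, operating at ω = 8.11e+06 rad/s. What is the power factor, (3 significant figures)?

X_C = 1/(ωC) = 103 Ω
Parallel: admittances add. Y = 1/R + jωC
Y = (0.00794 + j0.00973) S
|Y| = 0.0126 S → |Z| = 1/|Y| = 79.6 Ω, ∠Z = −∠Y = -50.8°
cos φ = cos(-50.8°) = 0.632

0.632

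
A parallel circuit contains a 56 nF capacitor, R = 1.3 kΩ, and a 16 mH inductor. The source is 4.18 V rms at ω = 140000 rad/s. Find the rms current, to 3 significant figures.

X_L = ωL = 2240 Ω
X_C = 1/(ωC) = 128 Ω
Parallel: admittances add. Y = 1/R + 1/(jωL) + jωC
Y = (0.000769 + j0.00739) S
|Y| = 0.00743 S → |Z| = 1/|Y| = 135 Ω, ∠Z = −∠Y = -84.1°
I = V/|Z| = 4.18/135 = 31.1 mA

31.1 mA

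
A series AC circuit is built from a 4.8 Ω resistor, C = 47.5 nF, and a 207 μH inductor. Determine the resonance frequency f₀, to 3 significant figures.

50.8 kHz

ω₀ = 1/√(LC) = 1/√(0.000207 × 4.75e-08) = 318900 rad/s
f₀ = ω₀/(2π) = 50.8 kHz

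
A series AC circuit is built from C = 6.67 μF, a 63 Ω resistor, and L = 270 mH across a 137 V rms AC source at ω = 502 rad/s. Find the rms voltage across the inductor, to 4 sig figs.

X_L = ωL = 135.5 Ω
X_C = 1/(ωC) = 298.7 Ω
Net reactance X = X_L − X_C = -163.1 Ω
Z = 63.00 − j163.1 Ω
|Z| = √(63.00² + 163.1²) = 174.9 Ω
I = V/|Z| = 783.5 mA
V_L = I·|Z_L| = 0.7835 × 135.5 = 106.2 V

106.2 V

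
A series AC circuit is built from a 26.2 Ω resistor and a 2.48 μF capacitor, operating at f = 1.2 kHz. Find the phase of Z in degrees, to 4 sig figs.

-63.90°

ω = 2πf = 7540 rad/s
X_C = 1/(ωC) = 53.48 Ω
Z = 26.20 − j53.48 Ω
|Z| = √(26.20² + 53.48²) = 59.55 Ω
∠Z = arctan(-53.48/26.20) = -63.90°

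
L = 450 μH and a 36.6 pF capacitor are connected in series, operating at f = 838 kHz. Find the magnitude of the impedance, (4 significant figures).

2820 Ω

ω = 2πf = 5.265e+06 rad/s
X_L = ωL = 2369 Ω
X_C = 1/(ωC) = 5189 Ω
Net reactance X = X_L − X_C = -2820 Ω
Z = − j2820 Ω
|Z| = √(0² + 2820²) = 2820 Ω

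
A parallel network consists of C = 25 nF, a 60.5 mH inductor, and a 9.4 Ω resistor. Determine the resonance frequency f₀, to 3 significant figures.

ω₀ = 1/√(LC) = 1/√(0.0605 × 2.5e-08) = 25710 rad/s
f₀ = ω₀/(2π) = 4.09 kHz

4.09 kHz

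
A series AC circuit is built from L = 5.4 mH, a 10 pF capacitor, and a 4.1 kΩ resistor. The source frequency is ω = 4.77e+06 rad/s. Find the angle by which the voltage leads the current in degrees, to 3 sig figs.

X_L = ωL = 25800 Ω
X_C = 1/(ωC) = 21000 Ω
Net reactance X = X_L − X_C = 4790 Ω
Z = 4100 + j4790 Ω
|Z| = √(4100² + 4790²) = 6310 Ω
∠Z = arctan(4790/4100) = 49.5°

49.5°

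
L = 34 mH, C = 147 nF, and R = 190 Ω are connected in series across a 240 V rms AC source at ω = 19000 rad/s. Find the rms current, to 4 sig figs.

695.7 mA

X_L = ωL = 646.0 Ω
X_C = 1/(ωC) = 358.0 Ω
Net reactance X = X_L − X_C = 288.0 Ω
Z = 190.0 + j288.0 Ω
|Z| = √(190.0² + 288.0²) = 345.0 Ω
I = V/|Z| = 240/345.0 = 695.7 mA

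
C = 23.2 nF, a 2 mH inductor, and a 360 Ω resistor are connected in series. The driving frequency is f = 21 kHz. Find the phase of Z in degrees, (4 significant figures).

-9.892°

ω = 2πf = 131900 rad/s
X_L = ωL = 263.9 Ω
X_C = 1/(ωC) = 326.7 Ω
Net reactance X = X_L − X_C = -62.78 Ω
Z = 360.0 − j62.78 Ω
|Z| = √(360.0² + 62.78²) = 365.4 Ω
∠Z = arctan(-62.78/360.0) = -9.892°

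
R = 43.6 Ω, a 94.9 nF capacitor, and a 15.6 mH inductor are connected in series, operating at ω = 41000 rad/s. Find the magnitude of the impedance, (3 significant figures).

X_L = ωL = 640 Ω
X_C = 1/(ωC) = 257 Ω
Net reactance X = X_L − X_C = 383 Ω
Z = 43.6 + j383 Ω
|Z| = √(43.6² + 383²) = 385 Ω

385 Ω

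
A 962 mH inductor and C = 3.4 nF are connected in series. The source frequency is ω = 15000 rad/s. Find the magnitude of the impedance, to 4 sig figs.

5178 Ω

X_L = ωL = 14430 Ω
X_C = 1/(ωC) = 19610 Ω
Net reactance X = X_L − X_C = -5178 Ω
Z = − j5178 Ω
|Z| = √(0² + 5178²) = 5178 Ω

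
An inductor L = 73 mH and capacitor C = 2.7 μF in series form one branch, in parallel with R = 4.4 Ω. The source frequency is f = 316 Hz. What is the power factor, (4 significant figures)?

ω = 2πf = 1985 rad/s
X_L = ωL = 144.9 Ω
X_C = 1/(ωC) = 186.5 Ω
Branch 1: Z₁ = R = 4.400 Ω
Branch 2 (series LC): Z₂ = j(X_L − X_C) = −j41.60 Ω
Parallel: Z = Z₁Z₂/(Z₁+Z₂), |Z| = 4.376 Ω, ∠Z = -6.038°
cos φ = cos(-6.038°) = 0.9945

0.9945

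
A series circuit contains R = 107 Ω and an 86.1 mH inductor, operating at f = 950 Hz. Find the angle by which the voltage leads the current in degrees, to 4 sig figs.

ω = 2πf = 5969 rad/s
X_L = ωL = 513.9 Ω
Z = 107.0 + j513.9 Ω
|Z| = √(107.0² + 513.9²) = 525.0 Ω
∠Z = arctan(513.9/107.0) = 78.24°

78.24°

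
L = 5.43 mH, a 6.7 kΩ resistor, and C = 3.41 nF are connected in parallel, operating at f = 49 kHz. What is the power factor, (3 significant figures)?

ω = 2πf = 307900 rad/s
X_L = ωL = 1670 Ω
X_C = 1/(ωC) = 953 Ω
Parallel: admittances add. Y = 1/R + 1/(jωL) + jωC
Y = (0.000149 + j0.000452) S
|Y| = 0.000476 S → |Z| = 1/|Y| = 2100 Ω, ∠Z = −∠Y = -71.7°
cos φ = cos(-71.7°) = 0.314

0.314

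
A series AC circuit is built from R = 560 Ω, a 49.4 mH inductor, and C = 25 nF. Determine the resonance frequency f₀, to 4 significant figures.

4.529 kHz

ω₀ = 1/√(LC) = 1/√(0.0494 × 2.5e-08) = 28460 rad/s
f₀ = ω₀/(2π) = 4.529 kHz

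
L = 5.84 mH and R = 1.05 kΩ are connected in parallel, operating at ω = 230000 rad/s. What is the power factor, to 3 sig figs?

X_L = ωL = 1340 Ω
Parallel: admittances add. Y = 1/R + 1/(jωL)
Y = (0.000952 − j0.000744) S
|Y| = 0.00121 S → |Z| = 1/|Y| = 827 Ω, ∠Z = −∠Y = 38.0°
cos φ = cos(38.0°) = 0.788

0.788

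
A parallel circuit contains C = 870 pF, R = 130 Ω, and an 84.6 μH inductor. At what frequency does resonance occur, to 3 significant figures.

587 kHz

ω₀ = 1/√(LC) = 1/√(8.46e-05 × 8.7e-10) = 3.686e+06 rad/s
f₀ = ω₀/(2π) = 587 kHz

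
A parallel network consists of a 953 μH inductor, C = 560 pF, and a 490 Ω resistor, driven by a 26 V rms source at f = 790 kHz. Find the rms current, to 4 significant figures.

85.29 mA

ω = 2πf = 4.964e+06 rad/s
X_L = ωL = 4730 Ω
X_C = 1/(ωC) = 359.8 Ω
Parallel: admittances add. Y = 1/R + 1/(jωL) + jωC
Y = (0.002041 + j0.002568) S
|Y| = 0.003280 S → |Z| = 1/|Y| = 304.8 Ω, ∠Z = −∠Y = -51.53°
I = V/|Z| = 26/304.8 = 85.29 mA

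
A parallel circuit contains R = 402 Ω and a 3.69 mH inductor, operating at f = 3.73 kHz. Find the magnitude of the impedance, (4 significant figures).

84.55 Ω

ω = 2πf = 23440 rad/s
X_L = ωL = 86.48 Ω
Parallel: admittances add. Y = 1/R + 1/(jωL)
Y = (0.002488 − j0.01156) S
|Y| = 0.01183 S → |Z| = 1/|Y| = 84.55 Ω, ∠Z = −∠Y = 77.86°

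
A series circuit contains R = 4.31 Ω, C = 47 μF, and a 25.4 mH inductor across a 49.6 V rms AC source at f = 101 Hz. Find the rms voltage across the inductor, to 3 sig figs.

44.6 V

ω = 2πf = 634.6 rad/s
X_L = ωL = 16.1 Ω
X_C = 1/(ωC) = 33.5 Ω
Net reactance X = X_L − X_C = -17.4 Ω
Z = 4.31 − j17.4 Ω
|Z| = √(4.31² + 17.4²) = 17.9 Ω
I = V/|Z| = 2.77 A
V_L = I·|Z_L| = 2.77 × 16.1 = 44.6 V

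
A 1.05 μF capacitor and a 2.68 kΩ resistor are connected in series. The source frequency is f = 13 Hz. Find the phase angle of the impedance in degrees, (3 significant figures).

ω = 2πf = 81.68 rad/s
X_C = 1/(ωC) = 11700 Ω
Z = 2680 − j11700 Ω
|Z| = √(2680² + 11700²) = 12000 Ω
∠Z = arctan(-11700/2680) = -77.1°

-77.1°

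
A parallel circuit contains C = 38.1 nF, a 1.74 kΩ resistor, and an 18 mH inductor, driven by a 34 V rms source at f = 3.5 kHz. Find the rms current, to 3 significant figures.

ω = 2πf = 21990 rad/s
X_L = ωL = 396 Ω
X_C = 1/(ωC) = 1190 Ω
Parallel: admittances add. Y = 1/R + 1/(jωL) + jωC
Y = (0.000575 − j0.00169) S
|Y| = 0.00178 S → |Z| = 1/|Y| = 561 Ω, ∠Z = −∠Y = 71.2°
I = V/|Z| = 34/561 = 60.6 mA

60.6 mA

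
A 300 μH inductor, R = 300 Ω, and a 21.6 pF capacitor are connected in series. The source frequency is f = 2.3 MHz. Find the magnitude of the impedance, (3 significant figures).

ω = 2πf = 1.445e+07 rad/s
X_L = ωL = 4340 Ω
X_C = 1/(ωC) = 3200 Ω
Net reactance X = X_L − X_C = 1130 Ω
Z = 300 + j1130 Ω
|Z| = √(300² + 1130²) = 1170 Ω

1170 Ω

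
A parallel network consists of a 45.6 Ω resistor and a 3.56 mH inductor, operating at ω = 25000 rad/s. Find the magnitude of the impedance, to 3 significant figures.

X_L = ωL = 89.0 Ω
Parallel: admittances add. Y = 1/R + 1/(jωL)
Y = (0.0219 − j0.0112) S
|Y| = 0.0246 S → |Z| = 1/|Y| = 40.6 Ω, ∠Z = −∠Y = 27.1°

40.6 Ω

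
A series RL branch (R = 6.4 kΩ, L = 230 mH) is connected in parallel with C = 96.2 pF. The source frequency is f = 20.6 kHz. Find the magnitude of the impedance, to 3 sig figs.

ω = 2πf = 129400 rad/s
X_L = ωL = 29800 Ω
X_C = 1/(ωC) = 80300 Ω
Branch 1 (R+jX_L): Z₁ = 6400 + j29800 Ω, |Z₁| = 30400 Ω
Branch 2 (−jX_C): Z₂ = −j80300 Ω
Parallel: Z = Z₁Z₂/(Z₁+Z₂), |Z| = 48000 Ω, ∠Z = 70.7°

48000 Ω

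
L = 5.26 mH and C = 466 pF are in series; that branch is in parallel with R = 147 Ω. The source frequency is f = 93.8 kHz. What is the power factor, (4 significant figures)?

ω = 2πf = 589400 rad/s
X_L = ωL = 3100 Ω
X_C = 1/(ωC) = 3641 Ω
Branch 1: Z₁ = R = 147.0 Ω
Branch 2 (series LC): Z₂ = j(X_L − X_C) = −j541.0 Ω
Parallel: Z = Z₁Z₂/(Z₁+Z₂), |Z| = 141.9 Ω, ∠Z = -15.20°
cos φ = cos(-15.20°) = 0.9650

0.9650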